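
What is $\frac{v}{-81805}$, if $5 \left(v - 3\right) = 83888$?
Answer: $- \frac{83903}{409025} \approx -0.20513$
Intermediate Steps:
$v = \frac{83903}{5}$ ($v = 3 + \frac{1}{5} \cdot 83888 = 3 + \frac{83888}{5} = \frac{83903}{5} \approx 16781.0$)
$\frac{v}{-81805} = \frac{83903}{5 \left(-81805\right)} = \frac{83903}{5} \left(- \frac{1}{81805}\right) = - \frac{83903}{409025}$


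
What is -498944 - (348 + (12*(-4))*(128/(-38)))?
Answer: -9489620/19 ≈ -4.9945e+5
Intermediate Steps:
-498944 - (348 + (12*(-4))*(128/(-38))) = -498944 - (348 - 6144*(-1)/38) = -498944 - (348 - 48*(-64/19)) = -498944 - (348 + 3072/19) = -498944 - 1*9684/19 = -498944 - 9684/19 = -9489620/19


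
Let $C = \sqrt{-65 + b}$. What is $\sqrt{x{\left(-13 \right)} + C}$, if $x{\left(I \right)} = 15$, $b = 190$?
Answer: $\sqrt{15 + 5 \sqrt{5}} \approx 5.1167$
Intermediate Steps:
$C = 5 \sqrt{5}$ ($C = \sqrt{-65 + 190} = \sqrt{125} = 5 \sqrt{5} \approx 11.18$)
$\sqrt{x{\left(-13 \right)} + C} = \sqrt{15 + 5 \sqrt{5}}$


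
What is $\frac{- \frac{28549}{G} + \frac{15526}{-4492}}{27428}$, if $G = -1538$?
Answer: $\frac{6522695}{11843232118} \approx 0.00055075$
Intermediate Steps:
$\frac{- \frac{28549}{G} + \frac{15526}{-4492}}{27428} = \frac{- \frac{28549}{-1538} + \frac{15526}{-4492}}{27428} = \left(\left(-28549\right) \left(- \frac{1}{1538}\right) + 15526 \left(- \frac{1}{4492}\right)\right) \frac{1}{27428} = \left(\frac{28549}{1538} - \frac{7763}{2246}\right) \frac{1}{27428} = \frac{13045390}{863587} \cdot \frac{1}{27428} = \frac{6522695}{11843232118}$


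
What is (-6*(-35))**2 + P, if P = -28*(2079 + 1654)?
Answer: -60424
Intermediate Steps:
P = -104524 (P = -28*3733 = -104524)
(-6*(-35))**2 + P = (-6*(-35))**2 - 104524 = 210**2 - 104524 = 44100 - 104524 = -60424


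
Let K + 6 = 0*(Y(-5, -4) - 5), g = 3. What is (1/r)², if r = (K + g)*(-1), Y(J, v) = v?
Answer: ⅑ ≈ 0.11111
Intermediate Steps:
K = -6 (K = -6 + 0*(-4 - 5) = -6 + 0*(-9) = -6 + 0 = -6)
r = 3 (r = (-6 + 3)*(-1) = -3*(-1) = 3)
(1/r)² = (1/3)² = (⅓)² = ⅑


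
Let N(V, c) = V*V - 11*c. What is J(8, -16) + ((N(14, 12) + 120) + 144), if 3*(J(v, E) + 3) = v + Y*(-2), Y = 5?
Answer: 973/3 ≈ 324.33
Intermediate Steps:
N(V, c) = V**2 - 11*c
J(v, E) = -19/3 + v/3 (J(v, E) = -3 + (v + 5*(-2))/3 = -3 + (v - 10)/3 = -3 + (-10 + v)/3 = -3 + (-10/3 + v/3) = -19/3 + v/3)
J(8, -16) + ((N(14, 12) + 120) + 144) = (-19/3 + (1/3)*8) + (((14**2 - 11*12) + 120) + 144) = (-19/3 + 8/3) + (((196 - 132) + 120) + 144) = -11/3 + ((64 + 120) + 144) = -11/3 + (184 + 144) = -11/3 + 328 = 973/3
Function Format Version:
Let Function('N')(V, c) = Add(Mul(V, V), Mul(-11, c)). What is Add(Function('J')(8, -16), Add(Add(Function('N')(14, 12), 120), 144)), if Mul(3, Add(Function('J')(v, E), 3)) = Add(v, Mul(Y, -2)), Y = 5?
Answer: Rational(973, 3) ≈ 324.33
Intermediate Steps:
Function('N')(V, c) = Add(Pow(V, 2), Mul(-11, c))
Function('J')(v, E) = Add(Rational(-19, 3), Mul(Rational(1, 3), v)) (Function('J')(v, E) = Add(-3, Mul(Rational(1, 3), Add(v, Mul(5, -2)))) = Add(-3, Mul(Rational(1, 3), Add(v, -10))) = Add(-3, Mul(Rational(1, 3), Add(-10, v))) = Add(-3, Add(Rational(-10, 3), Mul(Rational(1, 3), v))) = Add(Rational(-19, 3), Mul(Rational(1, 3), v)))
Add(Function('J')(8, -16), Add(Add(Function('N')(14, 12), 120), 144)) = Add(Add(Rational(-19, 3), Mul(Rational(1, 3), 8)), Add(Add(Add(Pow(14, 2), Mul(-11, 12)), 120), 144)) = Add(Add(Rational(-19, 3), Rational(8, 3)), Add(Add(Add(196, -132), 120), 144)) = Add(Rational(-11, 3), Add(Add(64, 120), 144)) = Add(Rational(-11, 3), Add(184, 144)) = Add(Rational(-11, 3), 328) = Rational(973, 3)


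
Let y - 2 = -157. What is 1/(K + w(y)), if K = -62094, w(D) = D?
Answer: -1/62249 ≈ -1.6064e-5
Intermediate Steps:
y = -155 (y = 2 - 157 = -155)
1/(K + w(y)) = 1/(-62094 - 155) = 1/(-62249) = -1/62249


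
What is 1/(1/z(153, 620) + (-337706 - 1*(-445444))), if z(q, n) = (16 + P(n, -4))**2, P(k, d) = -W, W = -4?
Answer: 400/43095201 ≈ 9.2818e-6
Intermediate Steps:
P(k, d) = 4 (P(k, d) = -1*(-4) = 4)
z(q, n) = 400 (z(q, n) = (16 + 4)**2 = 20**2 = 400)
1/(1/z(153, 620) + (-337706 - 1*(-445444))) = 1/(1/400 + (-337706 - 1*(-445444))) = 1/(1/400 + (-337706 + 445444)) = 1/(1/400 + 107738) = 1/(43095201/400) = 400/43095201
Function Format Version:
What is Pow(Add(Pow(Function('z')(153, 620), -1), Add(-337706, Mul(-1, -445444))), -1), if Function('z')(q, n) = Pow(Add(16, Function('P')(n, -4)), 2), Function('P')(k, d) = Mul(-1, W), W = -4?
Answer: Rational(400, 43095201) ≈ 9.2818e-6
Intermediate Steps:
Function('P')(k, d) = 4 (Function('P')(k, d) = Mul(-1, -4) = 4)
Function('z')(q, n) = 400 (Function('z')(q, n) = Pow(Add(16, 4), 2) = Pow(20, 2) = 400)
Pow(Add(Pow(Function('z')(153, 620), -1), Add(-337706, Mul(-1, -445444))), -1) = Pow(Add(Pow(400, -1), Add(-337706, Mul(-1, -445444))), -1) = Pow(Add(Rational(1, 400), Add(-337706, 445444)), -1) = Pow(Add(Rational(1, 400), 107738), -1) = Pow(Rational(43095201, 400), -1) = Rational(400, 43095201)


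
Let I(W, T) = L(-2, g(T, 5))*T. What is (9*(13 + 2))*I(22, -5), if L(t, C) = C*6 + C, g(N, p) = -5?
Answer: 23625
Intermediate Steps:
L(t, C) = 7*C (L(t, C) = 6*C + C = 7*C)
I(W, T) = -35*T (I(W, T) = (7*(-5))*T = -35*T)
(9*(13 + 2))*I(22, -5) = (9*(13 + 2))*(-35*(-5)) = (9*15)*175 = 135*175 = 23625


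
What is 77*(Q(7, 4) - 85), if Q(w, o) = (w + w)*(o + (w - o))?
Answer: 1001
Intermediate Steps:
Q(w, o) = 2*w² (Q(w, o) = (2*w)*w = 2*w²)
77*(Q(7, 4) - 85) = 77*(2*7² - 85) = 77*(2*49 - 85) = 77*(98 - 85) = 77*13 = 1001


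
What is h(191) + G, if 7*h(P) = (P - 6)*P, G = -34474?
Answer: -205983/7 ≈ -29426.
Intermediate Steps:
h(P) = P*(-6 + P)/7 (h(P) = ((P - 6)*P)/7 = ((-6 + P)*P)/7 = (P*(-6 + P))/7 = P*(-6 + P)/7)
h(191) + G = (⅐)*191*(-6 + 191) - 34474 = (⅐)*191*185 - 34474 = 35335/7 - 34474 = -205983/7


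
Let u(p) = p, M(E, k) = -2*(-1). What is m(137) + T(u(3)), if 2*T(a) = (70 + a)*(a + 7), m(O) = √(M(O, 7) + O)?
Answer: 365 + √139 ≈ 376.79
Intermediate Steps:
M(E, k) = 2
m(O) = √(2 + O)
T(a) = (7 + a)*(70 + a)/2 (T(a) = ((70 + a)*(a + 7))/2 = ((70 + a)*(7 + a))/2 = ((7 + a)*(70 + a))/2 = (7 + a)*(70 + a)/2)
m(137) + T(u(3)) = √(2 + 137) + (245 + (½)*3² + (77/2)*3) = √139 + (245 + (½)*9 + 231/2) = √139 + (245 + 9/2 + 231/2) = √139 + 365 = 365 + √139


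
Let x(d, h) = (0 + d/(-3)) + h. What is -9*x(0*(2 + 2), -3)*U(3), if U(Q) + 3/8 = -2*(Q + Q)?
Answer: -2673/8 ≈ -334.13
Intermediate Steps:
U(Q) = -3/8 - 4*Q (U(Q) = -3/8 - 2*(Q + Q) = -3/8 - 4*Q)
x(d, h) = h - d/3 (x(d, h) = (0 + d*(-⅓)) + h = (0 - d/3) + h = -d/3 + h = h - d/3)
-9*x(0*(2 + 2), -3)*U(3) = -9*(-3 - 0*(2 + 2))*(-3/8 - 4*3) = -9*(-3 - 0*4)*(-3/8 - 12) = -9*(-3 - ⅓*0)*(-99)/8 = -9*(-3 + 0)*(-99)/8 = -(-27)*(-99)/8 = -9*297/8 = -2673/8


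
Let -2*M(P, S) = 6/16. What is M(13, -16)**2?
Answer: 9/256 ≈ 0.035156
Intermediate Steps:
M(P, S) = -3/16
M(13, -16)**2 = (-3/16)**2 = 9/256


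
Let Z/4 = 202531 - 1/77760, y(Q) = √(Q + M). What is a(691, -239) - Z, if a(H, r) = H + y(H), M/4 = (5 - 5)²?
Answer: -15735377519/19440 + √691 ≈ -8.0941e+5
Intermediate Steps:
M = 0 (M = 4*(5 - 5)² = 4*0² = 4*0 = 0)
y(Q) = √Q (y(Q) = √(Q + 0) = √Q)
a(H, r) = H + √H
Z = 15748810559/19440 (Z = 4*(202531 - 1/77760) = 4*(15748810559/77760) = 15748810559/19440 ≈ 8.1012e+5)
a(691, -239) - Z = (691 + √691) - 1*15748810559/19440 = (691 + √691) - 15748810559/19440 = -15735377519/19440 + √691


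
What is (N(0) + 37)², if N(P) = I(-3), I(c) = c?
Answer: 1156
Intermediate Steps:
N(P) = -3
(N(0) + 37)² = (-3 + 37)² = 34² = 1156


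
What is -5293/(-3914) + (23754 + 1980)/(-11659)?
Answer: -39011789/45633326 ≈ -0.85490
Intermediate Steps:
-5293/(-3914) + (23754 + 1980)/(-11659) = -5293*(-1/3914) + 25734*(-1/11659) = 5293/3914 - 25734/11659 = -39011789/45633326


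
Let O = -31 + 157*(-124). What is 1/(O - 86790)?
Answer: -1/106289 ≈ -9.4083e-6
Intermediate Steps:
O = -19499 (O = -31 - 19468 = -19499)
1/(O - 86790) = 1/(-19499 - 86790) = 1/(-106289) = -1/106289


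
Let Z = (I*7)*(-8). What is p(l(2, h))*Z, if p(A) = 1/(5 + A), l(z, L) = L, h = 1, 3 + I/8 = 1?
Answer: 448/3 ≈ 149.33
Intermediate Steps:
I = -16 (I = -24 + 8*1 = -24 + 8 = -16)
Z = 896 (Z = -16*7*(-8) = -112*(-8) = 896)
p(l(2, h))*Z = 896/(5 + 1) = 896/6 = (1/6)*896 = 448/3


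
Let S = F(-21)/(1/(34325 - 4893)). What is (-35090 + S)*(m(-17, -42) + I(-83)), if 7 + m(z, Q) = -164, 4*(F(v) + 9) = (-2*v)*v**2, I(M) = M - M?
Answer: -23253417558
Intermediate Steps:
I(M) = 0
F(v) = -9 - v**3/2 (F(v) = -9 + ((-2*v)*v**2)/4 = -9 + (-2*v**3)/4 = -9 - v**3/2)
m(z, Q) = -171 (m(z, Q) = -7 - 164 = -171)
S = 136019988 (S = (-9 - 1/2*(-21)**3)/(1/(34325 - 4893)) = (-9 - 1/2*(-9261))/(1/29432) = (-9 + 9261/2)/(1/29432) = (9243/2)*29432 = 136019988)
(-35090 + S)*(m(-17, -42) + I(-83)) = (-35090 + 136019988)*(-171 + 0) = 135984898*(-171) = -23253417558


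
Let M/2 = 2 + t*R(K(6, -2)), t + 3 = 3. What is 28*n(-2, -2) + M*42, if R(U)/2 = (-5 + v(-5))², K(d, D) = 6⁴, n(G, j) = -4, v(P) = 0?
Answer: 56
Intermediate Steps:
t = 0 (t = -3 + 3 = 0)
K(d, D) = 1296
R(U) = 50 (R(U) = 2*(-5 + 0)² = 2*(-5)² = 2*25 = 50)
M = 4 (M = 2*(2 + 0*50) = 2*(2 + 0) = 2*2 = 4)
28*n(-2, -2) + M*42 = 28*(-4) + 4*42 = -112 + 168 = 56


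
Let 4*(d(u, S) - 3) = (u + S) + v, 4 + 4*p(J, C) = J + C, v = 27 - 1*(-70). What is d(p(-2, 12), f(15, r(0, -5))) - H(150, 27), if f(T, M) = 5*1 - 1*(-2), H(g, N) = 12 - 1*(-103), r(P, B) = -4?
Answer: -685/8 ≈ -85.625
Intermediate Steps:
v = 97 (v = 27 + 70 = 97)
H(g, N) = 115 (H(g, N) = 12 + 103 = 115)
f(T, M) = 7 (f(T, M) = 5 + 2 = 7)
p(J, C) = -1 + C/4 + J/4 (p(J, C) = -1 + (J + C)/4 = -1 + (C + J)/4 = -1 + (C/4 + J/4) = -1 + C/4 + J/4)
d(u, S) = 109/4 + S/4 + u/4 (d(u, S) = 3 + ((u + S) + 97)/4 = 3 + ((S + u) + 97)/4 = 3 + (97 + S + u)/4 = 3 + (97/4 + S/4 + u/4) = 109/4 + S/4 + u/4)
d(p(-2, 12), f(15, r(0, -5))) - H(150, 27) = (109/4 + (1/4)*7 + (-1 + (1/4)*12 + (1/4)*(-2))/4) - 1*115 = (109/4 + 7/4 + (-1 + 3 - 1/2)/4) - 115 = (109/4 + 7/4 + (1/4)*(3/2)) - 115 = (109/4 + 7/4 + 3/8) - 115 = 235/8 - 115 = -685/8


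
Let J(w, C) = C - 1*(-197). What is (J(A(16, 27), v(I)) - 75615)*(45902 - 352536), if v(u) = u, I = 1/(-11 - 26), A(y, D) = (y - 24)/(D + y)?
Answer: 855652058078/37 ≈ 2.3126e+10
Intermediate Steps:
A(y, D) = (-24 + y)/(D + y)
I = -1/37 (I = 1/(-37) = -1/37 ≈ -0.027027)
J(w, C) = 197 + C (J(w, C) = C + 197 = 197 + C)
(J(A(16, 27), v(I)) - 75615)*(45902 - 352536) = ((197 - 1/37) - 75615)*(45902 - 352536) = (7288/37 - 75615)*(-306634) = -2790467/37*(-306634) = 855652058078/37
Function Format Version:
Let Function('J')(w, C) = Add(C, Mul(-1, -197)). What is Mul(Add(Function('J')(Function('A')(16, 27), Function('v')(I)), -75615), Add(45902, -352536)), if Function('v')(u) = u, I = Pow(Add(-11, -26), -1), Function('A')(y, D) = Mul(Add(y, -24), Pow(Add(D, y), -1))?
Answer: Rational(855652058078, 37) ≈ 2.3126e+10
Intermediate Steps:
Function('A')(y, D) = Mul(Pow(Add(D, y), -1), Add(-24, y)) (Function('A')(y, D) = Mul(Add(-24, y), Pow(Add(D, y), -1)) = Mul(Pow(Add(D, y), -1), Add(-24, y)))
I = Rational(-1, 37) (I = Pow(-37, -1) = Rational(-1, 37) ≈ -0.027027)
Function('J')(w, C) = Add(197, C) (Function('J')(w, C) = Add(C, 197) = Add(197, C))
Mul(Add(Function('J')(Function('A')(16, 27), Function('v')(I)), -75615), Add(45902, -352536)) = Mul(Add(Add(197, Rational(-1, 37)), -75615), Add(45902, -352536)) = Mul(Add(Rational(7288, 37), -75615), -306634) = Mul(Rational(-2790467, 37), -306634) = Rational(855652058078, 37)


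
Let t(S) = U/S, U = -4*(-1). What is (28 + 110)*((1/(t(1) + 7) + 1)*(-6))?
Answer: -9936/11 ≈ -903.27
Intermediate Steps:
U = 4
t(S) = 4/S
(28 + 110)*((1/(t(1) + 7) + 1)*(-6)) = (28 + 110)*((1/(4/1 + 7) + 1)*(-6)) = 138*((1/(4*1 + 7) + 1)*(-6)) = 138*((1/(4 + 7) + 1)*(-6)) = 138*((1/11 + 1)*(-6)) = 138*((12/11)*(-6)) = 138*(-72/11) = -9936/11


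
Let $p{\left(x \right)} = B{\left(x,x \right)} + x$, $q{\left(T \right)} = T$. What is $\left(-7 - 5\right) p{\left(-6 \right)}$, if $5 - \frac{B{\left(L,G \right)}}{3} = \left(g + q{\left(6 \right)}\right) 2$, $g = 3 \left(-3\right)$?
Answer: $-324$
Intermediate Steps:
$g = -9$
$B{\left(L,G \right)} = 33$ ($B{\left(L,G \right)} = 15 - 3 \left(-9 + 6\right) 2 = 15 - 3 \left(\left(-3\right) 2\right) = 15 - -18 = 15 + 18 = 33$)
$p{\left(x \right)} = 33 + x$
$\left(-7 - 5\right) p{\left(-6 \right)} = \left(-7 - 5\right) \left(33 - 6\right) = \left(-12\right) 27 = -324$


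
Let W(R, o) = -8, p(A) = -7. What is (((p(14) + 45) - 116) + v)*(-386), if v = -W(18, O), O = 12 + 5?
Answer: 27020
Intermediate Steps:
O = 17
v = 8 (v = -1*(-8) = 8)
(((p(14) + 45) - 116) + v)*(-386) = (((-7 + 45) - 116) + 8)*(-386) = ((38 - 116) + 8)*(-386) = (-78 + 8)*(-386) = -70*(-386) = 27020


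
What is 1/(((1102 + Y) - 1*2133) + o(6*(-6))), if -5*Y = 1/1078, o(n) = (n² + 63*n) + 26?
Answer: -5390/10656031 ≈ -0.00050582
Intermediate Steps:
o(n) = 26 + n² + 63*n
Y = -1/5390 (Y = -⅕/1078 = -⅕*1/1078 = -1/5390 ≈ -0.00018553)
1/(((1102 + Y) - 1*2133) + o(6*(-6))) = 1/(((1102 - 1/5390) - 1*2133) + (26 + (6*(-6))² + 63*(6*(-6)))) = 1/((5939779/5390 - 2133) + (26 + (-36)² + 63*(-36))) = 1/(-5557091/5390 + (26 + 1296 - 2268)) = 1/(-5557091/5390 - 946) = 1/(-10656031/5390) = -5390/10656031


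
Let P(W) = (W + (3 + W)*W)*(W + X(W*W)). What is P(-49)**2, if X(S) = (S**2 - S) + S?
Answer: 161576592460892985600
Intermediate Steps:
X(S) = S**2
P(W) = (W + W**4)*(W + W*(3 + W)) (P(W) = (W + (3 + W)*W)*(W + (W*W)**2) = (W + W*(3 + W))*(W + (W**2)**2) = (W + W*(3 + W))*(W + W**4) = (W + W**4)*(W + W*(3 + W)))
P(-49)**2 = ((-49)**2*(4 - 49 + (-49)**4 + 4*(-49)**3))**2 = (2401*(4 - 49 + 5764801 + 4*(-117649)))**2 = (2401*(4 - 49 + 5764801 - 470596))**2 = (2401*5294160)**2 = 12711278160**2 = 161576592460892985600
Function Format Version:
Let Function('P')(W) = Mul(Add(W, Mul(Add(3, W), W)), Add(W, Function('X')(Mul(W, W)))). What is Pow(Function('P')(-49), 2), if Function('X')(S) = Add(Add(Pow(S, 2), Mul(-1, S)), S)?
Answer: 161576592460892985600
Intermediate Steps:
Function('X')(S) = Pow(S, 2)
Function('P')(W) = Mul(Add(W, Pow(W, 4)), Add(W, Mul(W, Add(3, W)))) (Function('P')(W) = Mul(Add(W, Mul(Add(3, W), W)), Add(W, Pow(Mul(W, W), 2))) = Mul(Add(W, Mul(W, Add(3, W))), Add(W, Pow(Pow(W, 2), 2))) = Mul(Add(W, Mul(W, Add(3, W))), Add(W, Pow(W, 4))) = Mul(Add(W, Pow(W, 4)), Add(W, Mul(W, Add(3, W)))))
Pow(Function('P')(-49), 2) = Pow(Mul(Pow(-49, 2), Add(4, -49, Pow(-49, 4), Mul(4, Pow(-49, 3)))), 2) = Pow(Mul(2401, Add(4, -49, 5764801, Mul(4, -117649))), 2) = Pow(Mul(2401, Add(4, -49, 5764801, -470596)), 2) = Pow(Mul(2401, 5294160), 2) = Pow(12711278160, 2) = 161576592460892985600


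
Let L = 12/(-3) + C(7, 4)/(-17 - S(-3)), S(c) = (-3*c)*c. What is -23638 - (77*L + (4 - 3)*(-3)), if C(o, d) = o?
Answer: -233809/10 ≈ -23381.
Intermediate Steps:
S(c) = -3*c²
L = -33/10 (L = 12/(-3) + 7/(-17 - (-3)*(-3)²) = 12*(-⅓) + 7/(-17 - (-3)*9) = -4 + 7/(-17 - 1*(-27)) = -4 + 7/(-17 + 27) = -4 + 7/10 = -33/10 ≈ -3.3000)
-23638 - (77*L + (4 - 3)*(-3)) = -23638 - (77*(-33/10) + (4 - 3)*(-3)) = -23638 - (-2541/10 + 1*(-3)) = -23638 - (-2541/10 - 3) = -23638 - 1*(-2571/10) = -23638 + 2571/10 = -233809/10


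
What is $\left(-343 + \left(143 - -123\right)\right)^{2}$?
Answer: $5929$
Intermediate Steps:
$\left(-343 + \left(143 - -123\right)\right)^{2} = \left(-343 + \left(143 + 123\right)\right)^{2} = \left(-343 + 266\right)^{2} = \left(-77\right)^{2} = 5929$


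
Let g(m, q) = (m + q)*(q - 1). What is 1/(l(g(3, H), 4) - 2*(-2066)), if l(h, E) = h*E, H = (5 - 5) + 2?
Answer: 1/4152 ≈ 0.00024085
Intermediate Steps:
H = 2 (H = 0 + 2 = 2)
g(m, q) = (-1 + q)*(m + q) (g(m, q) = (m + q)*(-1 + q) = (-1 + q)*(m + q))
l(h, E) = E*h
1/(l(g(3, H), 4) - 2*(-2066)) = 1/(4*(2**2 - 1*3 - 1*2 + 3*2) - 2*(-2066)) = 1/(4*(4 - 3 - 2 + 6) + 4132) = 1/(4*5 + 4132) = 1/(20 + 4132) = 1/4152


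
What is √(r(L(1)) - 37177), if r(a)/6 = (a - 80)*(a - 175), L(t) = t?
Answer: √45299 ≈ 212.84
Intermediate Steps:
r(a) = 6*(-175 + a)*(-80 + a) (r(a) = 6*((a - 80)*(a - 175)) = 6*((-80 + a)*(-175 + a)) = 6*((-175 + a)*(-80 + a)) = 6*(-175 + a)*(-80 + a))
√(r(L(1)) - 37177) = √((84000 - 1530*1 + 6*1²) - 37177) = √((84000 - 1530 + 6*1) - 37177) = √((84000 - 1530 + 6) - 37177) = √(82476 - 37177) = √45299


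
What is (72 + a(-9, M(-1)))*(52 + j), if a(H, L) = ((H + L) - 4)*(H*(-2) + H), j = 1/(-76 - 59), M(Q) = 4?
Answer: -7019/15 ≈ -467.93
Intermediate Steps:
j = -1/135 (j = 1/(-135) = -1/135 ≈ -0.0074074)
a(H, L) = -H*(-4 + H + L) (a(H, L) = (-4 + H + L)*(-2*H + H) = (-4 + H + L)*(-H) = -H*(-4 + H + L))
(72 + a(-9, M(-1)))*(52 + j) = (72 - 9*(4 - 1*(-9) - 1*4))*(52 - 1/135) = (72 - 9*(4 + 9 - 4))*(7019/135) = (72 - 9*9)*(7019/135) = (72 - 81)*(7019/135) = -9*7019/135 = -7019/15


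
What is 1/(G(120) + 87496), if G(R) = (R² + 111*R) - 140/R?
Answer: 6/691289 ≈ 8.6794e-6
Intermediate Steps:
G(R) = R² - 140/R + 111*R
1/(G(120) + 87496) = 1/((-140 + 120²*(111 + 120))/120 + 87496) = 1/((-140 + 14400*231)/120 + 87496) = 1/((-140 + 3326400)/120 + 87496) = 1/((1/120)*3326260 + 87496) = 1/(166313/6 + 87496) = 1/(691289/6) = 6/691289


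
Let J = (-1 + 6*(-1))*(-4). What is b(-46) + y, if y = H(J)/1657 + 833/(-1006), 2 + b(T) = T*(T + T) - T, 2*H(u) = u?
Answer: 7126477795/1666942 ≈ 4275.2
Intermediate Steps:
J = 28 (J = (-1 - 6)*(-4) = -7*(-4) = 28)
H(u) = u/2
b(T) = -2 - T + 2*T² (b(T) = -2 + (T*(T + T) - T) = -2 + (T*(2*T) - T) = -2 + (2*T² - T) = -2 + (-T + 2*T²) = -2 - T + 2*T²)
y = -1366197/1666942 (y = ((½)*28)/1657 + 833/(-1006) = 14*(1/1657) + 833*(-1/1006) = 14/1657 - 833/1006 = -1366197/1666942 ≈ -0.81958)
b(-46) + y = (-2 - 1*(-46) + 2*(-46)²) - 1366197/1666942 = (-2 + 46 + 2*2116) - 1366197/1666942 = (-2 + 46 + 4232) - 1366197/1666942 = 4276 - 1366197/1666942 = 7126477795/1666942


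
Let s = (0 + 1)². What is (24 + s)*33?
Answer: 825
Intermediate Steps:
s = 1 (s = 1² = 1)
(24 + s)*33 = (24 + 1)*33 = 25*33 = 825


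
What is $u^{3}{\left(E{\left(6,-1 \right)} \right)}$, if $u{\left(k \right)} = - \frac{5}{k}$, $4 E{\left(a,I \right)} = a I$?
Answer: $\frac{1000}{27} \approx 37.037$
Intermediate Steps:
$E{\left(a,I \right)} = \frac{I a}{4}$ ($E{\left(a,I \right)} = \frac{a I}{4} = \frac{I a}{4}$)
$u^{3}{\left(E{\left(6,-1 \right)} \right)} = \left(- \frac{5}{\frac{1}{4} \left(-1\right) 6}\right)^{3} = \left(- \frac{5}{- \frac{3}{2}}\right)^{3} = \left(\left(-5\right) \left(- \frac{2}{3}\right)\right)^{3} = \left(\frac{10}{3}\right)^{3} = \frac{1000}{27}$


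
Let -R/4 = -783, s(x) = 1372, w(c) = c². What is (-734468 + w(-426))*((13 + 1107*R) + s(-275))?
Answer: -1918057728928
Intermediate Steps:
R = 3132 (R = -4*(-783) = 3132)
(-734468 + w(-426))*((13 + 1107*R) + s(-275)) = (-734468 + (-426)²)*((13 + 1107*3132) + 1372) = (-734468 + 181476)*((13 + 3467124) + 1372) = -552992*(3467137 + 1372) = -552992*3468509 = -1918057728928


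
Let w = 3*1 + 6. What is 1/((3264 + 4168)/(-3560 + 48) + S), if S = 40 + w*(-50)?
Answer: -439/180919 ≈ -0.0024265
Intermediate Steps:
w = 9 (w = 3 + 6 = 9)
S = -410 (S = 40 + 9*(-50) = 40 - 450 = -410)
1/((3264 + 4168)/(-3560 + 48) + S) = 1/((3264 + 4168)/(-3560 + 48) - 410) = 1/(7432/(-3512) - 410) = 1/(7432*(-1/3512) - 410) = 1/(-929/439 - 410) = 1/(-180919/439) = -439/180919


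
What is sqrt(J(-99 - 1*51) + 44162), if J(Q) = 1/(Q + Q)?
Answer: sqrt(39745797)/30 ≈ 210.15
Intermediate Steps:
J(Q) = 1/(2*Q)
sqrt(J(-99 - 1*51) + 44162) = sqrt(1/(2*(-99 - 1*51)) + 44162) = sqrt(1/(2*(-99 - 51)) + 44162) = sqrt((1/2)/(-150) + 44162) = sqrt((1/2)*(-1/150) + 44162) = sqrt(-1/300 + 44162) = sqrt(13248599/300) = sqrt(39745797)/30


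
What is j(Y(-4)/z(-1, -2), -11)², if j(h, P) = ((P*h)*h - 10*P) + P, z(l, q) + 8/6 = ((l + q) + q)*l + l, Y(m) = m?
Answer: 88209/16 ≈ 5513.1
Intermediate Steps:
z(l, q) = -4/3 + l + l*(l + 2*q) (z(l, q) = -4/3 + (((l + q) + q)*l + l) = -4/3 + ((l + 2*q)*l + l) = -4/3 + (l*(l + 2*q) + l) = -4/3 + (l + l*(l + 2*q)) = -4/3 + l + l*(l + 2*q))
j(h, P) = -9*P + P*h² (j(h, P) = (P*h² - 10*P) + P = (-10*P + P*h²) + P = -9*P + P*h²)
j(Y(-4)/z(-1, -2), -11)² = (-11*(-9 + (-4/(-4/3 - 1 + (-1)² + 2*(-1)*(-2)))²))² = (-11*(-9 + (-4/(-4/3 - 1 + 1 + 4))²))² = (-11*(-9 + (-4/8/3)²))² = (-11*(-9 + (-4*3/8)²))² = (-11*(-9 + (-3/2)²))² = (-11*(-9 + 9/4))² = (-11*(-27/4))² = (297/4)² = 88209/16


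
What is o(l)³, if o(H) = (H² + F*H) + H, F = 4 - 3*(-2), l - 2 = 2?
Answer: 216000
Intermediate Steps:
l = 4 (l = 2 + 2 = 4)
F = 10 (F = 4 + 6 = 10)
o(H) = H² + 11*H (o(H) = (H² + 10*H) + H = H² + 11*H)
o(l)³ = (4*(11 + 4))³ = (4*15)³ = 60³ = 216000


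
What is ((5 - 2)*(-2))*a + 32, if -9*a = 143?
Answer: 382/3 ≈ 127.33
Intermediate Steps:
a = -143/9 (a = -1/9*143 = -143/9 ≈ -15.889)
((5 - 2)*(-2))*a + 32 = ((5 - 2)*(-2))*(-143/9) + 32 = (3*(-2))*(-143/9) + 32 = -6*(-143/9) + 32 = 286/3 + 32 = 382/3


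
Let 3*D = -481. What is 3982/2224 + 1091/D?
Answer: -2681905/534872 ≈ -5.0141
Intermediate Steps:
D = -481/3 (D = (⅓)*(-481) = -481/3 ≈ -160.33)
3982/2224 + 1091/D = 3982/2224 + 1091/(-481/3) = 3982*(1/2224) + 1091*(-3/481) = 1991/1112 - 3273/481 = -2681905/534872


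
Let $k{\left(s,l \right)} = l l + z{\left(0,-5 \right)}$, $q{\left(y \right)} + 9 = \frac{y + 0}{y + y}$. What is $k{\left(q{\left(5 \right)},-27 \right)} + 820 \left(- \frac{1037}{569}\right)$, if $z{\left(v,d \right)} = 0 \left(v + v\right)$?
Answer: $- \frac{435539}{569} \approx -765.45$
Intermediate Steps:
$z{\left(v,d \right)} = 0$ ($z{\left(v,d \right)} = 0 \cdot 2 v = 0$)
$q{\left(y \right)} = - \frac{17}{2}$ ($q{\left(y \right)} = -9 + \frac{y + 0}{y + y} = -9 + \frac{y}{2 y} = -9 + y \frac{1}{2 y} = -9 + \frac{1}{2} = - \frac{17}{2}$)
$k{\left(s,l \right)} = l^{2}$ ($k{\left(s,l \right)} = l l + 0 = l^{2} + 0 = l^{2}$)
$k{\left(q{\left(5 \right)},-27 \right)} + 820 \left(- \frac{1037}{569}\right) = \left(-27\right)^{2} + 820 \left(- \frac{1037}{569}\right) = 729 + 820 \left(\left(-1037\right) \frac{1}{569}\right) = 729 + 820 \left(- \frac{1037}{569}\right) = 729 - \frac{850340}{569} = - \frac{435539}{569}$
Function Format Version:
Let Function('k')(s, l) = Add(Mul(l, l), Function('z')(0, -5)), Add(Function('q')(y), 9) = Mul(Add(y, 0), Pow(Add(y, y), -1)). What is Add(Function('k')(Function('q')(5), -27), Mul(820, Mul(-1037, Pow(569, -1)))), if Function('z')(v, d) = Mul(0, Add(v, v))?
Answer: Rational(-435539, 569) ≈ -765.45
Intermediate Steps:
Function('z')(v, d) = 0 (Function('z')(v, d) = Mul(0, Mul(2, v)) = 0)
Function('q')(y) = Rational(-17, 2) (Function('q')(y) = Add(-9, Mul(Add(y, 0), Pow(Add(y, y), -1))) = Add(-9, Mul(y, Pow(Mul(2, y), -1))) = Add(-9, Mul(y, Mul(Rational(1, 2), Pow(y, -1)))) = Add(-9, Rational(1, 2)) = Rational(-17, 2))
Function('k')(s, l) = Pow(l, 2) (Function('k')(s, l) = Add(Mul(l, l), 0) = Add(Pow(l, 2), 0) = Pow(l, 2))
Add(Function('k')(Function('q')(5), -27), Mul(820, Mul(-1037, Pow(569, -1)))) = Add(Pow(-27, 2), Mul(820, Mul(-1037, Pow(569, -1)))) = Add(729, Mul(820, Mul(-1037, Rational(1, 569)))) = Add(729, Mul(820, Rational(-1037, 569))) = Add(729, Rational(-850340, 569)) = Rational(-435539, 569)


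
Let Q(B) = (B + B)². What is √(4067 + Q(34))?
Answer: √8691 ≈ 93.226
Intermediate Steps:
Q(B) = 4*B² (Q(B) = (2*B)² = 4*B²)
√(4067 + Q(34)) = √(4067 + 4*34²) = √(4067 + 4*1156) = √(4067 + 4624) = √8691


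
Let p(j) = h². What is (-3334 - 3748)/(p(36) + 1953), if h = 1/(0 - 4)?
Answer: -113312/31249 ≈ -3.6261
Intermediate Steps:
h = -¼ (h = 1/(-4) = -¼ ≈ -0.25000)
p(j) = 1/16 (p(j) = (-¼)² = 1/16)
(-3334 - 3748)/(p(36) + 1953) = (-3334 - 3748)/(1/16 + 1953) = -7082/31249/16 = -7082*16/31249 = -113312/31249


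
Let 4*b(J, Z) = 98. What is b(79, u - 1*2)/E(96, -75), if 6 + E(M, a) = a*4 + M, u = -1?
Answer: -7/60 ≈ -0.11667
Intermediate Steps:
b(J, Z) = 49/2 (b(J, Z) = (1/4)*98 = 49/2)
E(M, a) = -6 + M + 4*a (E(M, a) = -6 + (a*4 + M) = -6 + (4*a + M) = -6 + (M + 4*a) = -6 + M + 4*a)
b(79, u - 1*2)/E(96, -75) = 49/(2*(-6 + 96 + 4*(-75))) = 49/(2*(-6 + 96 - 300)) = (49/2)/(-210) = (49/2)*(-1/210) = -7/60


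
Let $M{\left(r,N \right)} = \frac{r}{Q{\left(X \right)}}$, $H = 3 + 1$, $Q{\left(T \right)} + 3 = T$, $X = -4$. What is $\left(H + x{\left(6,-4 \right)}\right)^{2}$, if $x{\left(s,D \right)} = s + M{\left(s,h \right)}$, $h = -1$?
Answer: $\frac{4096}{49} \approx 83.592$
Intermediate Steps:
$Q{\left(T \right)} = -3 + T$
$H = 4$
$M{\left(r,N \right)} = - \frac{r}{7}$ ($M{\left(r,N \right)} = \frac{r}{-3 - 4} = \frac{r}{-7} = r \left(- \frac{1}{7}\right) = - \frac{r}{7}$)
$x{\left(s,D \right)} = \frac{6 s}{7}$ ($x{\left(s,D \right)} = s - \frac{s}{7} = \frac{6 s}{7}$)
$\left(H + x{\left(6,-4 \right)}\right)^{2} = \left(4 + \frac{6}{7} \cdot 6\right)^{2} = \left(4 + \frac{36}{7}\right)^{2} = \left(\frac{64}{7}\right)^{2} = \frac{4096}{49}$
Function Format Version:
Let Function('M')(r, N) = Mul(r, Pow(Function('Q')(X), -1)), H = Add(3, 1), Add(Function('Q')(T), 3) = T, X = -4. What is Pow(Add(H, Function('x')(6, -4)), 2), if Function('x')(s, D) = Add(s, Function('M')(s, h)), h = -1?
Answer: Rational(4096, 49) ≈ 83.592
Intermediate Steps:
Function('Q')(T) = Add(-3, T)
H = 4
Function('M')(r, N) = Mul(Rational(-1, 7), r) (Function('M')(r, N) = Mul(r, Pow(Add(-3, -4), -1)) = Mul(r, Pow(-7, -1)) = Mul(r, Rational(-1, 7)) = Mul(Rational(-1, 7), r))
Function('x')(s, D) = Mul(Rational(6, 7), s) (Function('x')(s, D) = Add(s, Mul(Rational(-1, 7), s)) = Mul(Rational(6, 7), s))
Pow(Add(H, Function('x')(6, -4)), 2) = Pow(Add(4, Mul(Rational(6, 7), 6)), 2) = Pow(Add(4, Rational(36, 7)), 2) = Pow(Rational(64, 7), 2) = Rational(4096, 49)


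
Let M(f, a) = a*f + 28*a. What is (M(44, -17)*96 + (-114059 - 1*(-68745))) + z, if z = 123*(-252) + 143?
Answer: -193671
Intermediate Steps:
M(f, a) = 28*a + a*f
z = -30853 (z = -30996 + 143 = -30853)
(M(44, -17)*96 + (-114059 - 1*(-68745))) + z = (-17*(28 + 44)*96 + (-114059 - 1*(-68745))) - 30853 = (-17*72*96 + (-114059 + 68745)) - 30853 = (-1224*96 - 45314) - 30853 = (-117504 - 45314) - 30853 = -162818 - 30853 = -193671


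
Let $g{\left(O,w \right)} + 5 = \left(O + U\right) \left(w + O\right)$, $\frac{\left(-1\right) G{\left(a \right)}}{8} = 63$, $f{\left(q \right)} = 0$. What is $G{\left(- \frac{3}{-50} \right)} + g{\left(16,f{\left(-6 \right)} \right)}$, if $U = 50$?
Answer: $547$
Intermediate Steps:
$G{\left(a \right)} = -504$ ($G{\left(a \right)} = \left(-8\right) 63 = -504$)
$g{\left(O,w \right)} = -5 + \left(50 + O\right) \left(O + w\right)$ ($g{\left(O,w \right)} = -5 + \left(O + 50\right) \left(w + O\right) = -5 + \left(50 + O\right) \left(O + w\right)$)
$G{\left(- \frac{3}{-50} \right)} + g{\left(16,f{\left(-6 \right)} \right)} = -504 + \left(-5 + 16^{2} + 50 \cdot 16 + 50 \cdot 0 + 16 \cdot 0\right) = -504 + \left(-5 + 256 + 800 + 0 + 0\right) = -504 + 1051 = 547$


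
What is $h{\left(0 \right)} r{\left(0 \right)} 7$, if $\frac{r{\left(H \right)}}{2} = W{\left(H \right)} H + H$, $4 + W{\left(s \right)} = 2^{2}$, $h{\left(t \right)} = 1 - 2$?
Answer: $0$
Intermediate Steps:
$h{\left(t \right)} = -1$ ($h{\left(t \right)} = 1 - 2 = -1$)
$W{\left(s \right)} = 0$ ($W{\left(s \right)} = -4 + 2^{2} = -4 + 4 = 0$)
$r{\left(H \right)} = 2 H$ ($r{\left(H \right)} = 2 \left(0 H + H\right) = 2 \left(0 + H\right) = 2 H$)
$h{\left(0 \right)} r{\left(0 \right)} 7 = - 2 \cdot 0 \cdot 7 = \left(-1\right) 0 \cdot 7 = 0 \cdot 7 = 0$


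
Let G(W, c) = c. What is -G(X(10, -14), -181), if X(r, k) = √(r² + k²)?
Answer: 181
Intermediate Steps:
X(r, k) = √(k² + r²)
-G(X(10, -14), -181) = -1*(-181) = 181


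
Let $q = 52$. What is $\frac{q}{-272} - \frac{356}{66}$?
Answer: $- \frac{12533}{2244} \approx -5.5851$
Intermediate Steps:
$\frac{q}{-272} - \frac{356}{66} = \frac{52}{-272} - \frac{356}{66} = 52 \left(- \frac{1}{272}\right) - \frac{178}{33} = - \frac{13}{68} - \frac{178}{33} = - \frac{12533}{2244}$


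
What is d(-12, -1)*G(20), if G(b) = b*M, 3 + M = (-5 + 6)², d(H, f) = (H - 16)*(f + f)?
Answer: -2240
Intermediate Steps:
d(H, f) = 2*f*(-16 + H) (d(H, f) = (-16 + H)*(2*f) = 2*f*(-16 + H))
M = -2 (M = -3 + (-5 + 6)² = -3 + 1² = -3 + 1 = -2)
G(b) = -2*b (G(b) = b*(-2) = -2*b)
d(-12, -1)*G(20) = (2*(-1)*(-16 - 12))*(-2*20) = (2*(-1)*(-28))*(-40) = 56*(-40) = -2240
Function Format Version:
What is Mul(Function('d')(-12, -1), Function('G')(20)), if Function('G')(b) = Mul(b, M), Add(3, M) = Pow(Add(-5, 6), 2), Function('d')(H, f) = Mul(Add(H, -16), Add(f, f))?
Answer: -2240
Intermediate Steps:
Function('d')(H, f) = Mul(2, f, Add(-16, H)) (Function('d')(H, f) = Mul(Add(-16, H), Mul(2, f)) = Mul(2, f, Add(-16, H)))
M = -2 (M = Add(-3, Pow(Add(-5, 6), 2)) = Add(-3, Pow(1, 2)) = Add(-3, 1) = -2)
Function('G')(b) = Mul(-2, b) (Function('G')(b) = Mul(b, -2) = Mul(-2, b))
Mul(Function('d')(-12, -1), Function('G')(20)) = Mul(Mul(2, -1, Add(-16, -12)), Mul(-2, 20)) = Mul(Mul(2, -1, -28), -40) = Mul(56, -40) = -2240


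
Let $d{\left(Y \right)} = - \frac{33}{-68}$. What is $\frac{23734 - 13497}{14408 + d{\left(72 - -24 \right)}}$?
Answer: $\frac{696116}{979777} \approx 0.71048$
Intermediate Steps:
$d{\left(Y \right)} = \frac{33}{68}$ ($d{\left(Y \right)} = \left(-33\right) \left(- \frac{1}{68}\right) = \frac{33}{68}$)
$\frac{23734 - 13497}{14408 + d{\left(72 - -24 \right)}} = \frac{23734 - 13497}{14408 + \frac{33}{68}} = \frac{10237}{\frac{979777}{68}} = 10237 \cdot \frac{68}{979777} = \frac{696116}{979777}$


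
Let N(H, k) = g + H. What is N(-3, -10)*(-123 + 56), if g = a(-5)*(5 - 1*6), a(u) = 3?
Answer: 402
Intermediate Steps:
g = -3 (g = 3*(5 - 1*6) = 3*(5 - 6) = 3*(-1) = -3)
N(H, k) = -3 + H
N(-3, -10)*(-123 + 56) = (-3 - 3)*(-123 + 56) = -6*(-67) = 402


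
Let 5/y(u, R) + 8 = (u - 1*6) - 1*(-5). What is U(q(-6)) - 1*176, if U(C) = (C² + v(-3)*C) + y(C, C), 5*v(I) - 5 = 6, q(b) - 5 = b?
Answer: -1777/10 ≈ -177.70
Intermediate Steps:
q(b) = 5 + b
v(I) = 11/5 (v(I) = 1 + (⅕)*6 = 1 + 6/5 = 11/5)
y(u, R) = 5/(-9 + u) (y(u, R) = 5/(-8 + ((u - 1*6) - 1*(-5))) = 5/(-8 + ((u - 6) + 5)) = 5/(-8 + ((-6 + u) + 5)) = 5/(-8 + (-1 + u)) = 5/(-9 + u))
U(C) = C² + 5/(-9 + C) + 11*C/5 (U(C) = (C² + 11*C/5) + 5/(-9 + C) = C² + 5/(-9 + C) + 11*C/5)
U(q(-6)) - 1*176 = (25 + (5 - 6)*(-9 + (5 - 6))*(11 + 5*(5 - 6)))/(5*(-9 + (5 - 6))) - 1*176 = (25 - (-9 - 1)*(11 + 5*(-1)))/(5*(-9 - 1)) - 176 = (⅕)*(25 - 1*(-10)*(11 - 5))/(-10) - 176 = (⅕)*(-⅒)*(25 - 1*(-10)*6) - 176 = (⅕)*(-⅒)*(25 + 60) - 176 = (⅕)*(-⅒)*85 - 176 = -17/10 - 176 = -1777/10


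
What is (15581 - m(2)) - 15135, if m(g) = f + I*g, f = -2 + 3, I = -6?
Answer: 457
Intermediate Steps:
f = 1
m(g) = 1 - 6*g
(15581 - m(2)) - 15135 = (15581 - (1 - 6*2)) - 15135 = (15581 - (1 - 12)) - 15135 = (15581 - 1*(-11)) - 15135 = (15581 + 11) - 15135 = 15592 - 15135 = 457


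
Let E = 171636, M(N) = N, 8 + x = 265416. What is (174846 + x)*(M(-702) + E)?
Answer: 75254377236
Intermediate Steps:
x = 265408 (x = -8 + 265416 = 265408)
(174846 + x)*(M(-702) + E) = (174846 + 265408)*(-702 + 171636) = 440254*170934 = 75254377236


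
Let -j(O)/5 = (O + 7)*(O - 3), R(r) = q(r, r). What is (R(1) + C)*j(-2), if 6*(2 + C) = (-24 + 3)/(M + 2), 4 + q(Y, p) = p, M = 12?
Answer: -2625/4 ≈ -656.25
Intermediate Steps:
q(Y, p) = -4 + p
C = -9/4 (C = -2 + ((-24 + 3)/(12 + 2))/6 = -2 + (-21/14)/6 = -2 + (-21*1/14)/6 = -2 + (⅙)*(-3/2) = -2 - ¼ = -9/4 ≈ -2.2500)
R(r) = -4 + r
j(O) = -5*(-3 + O)*(7 + O) (j(O) = -5*(O + 7)*(O - 3) = -5*(7 + O)*(-3 + O) = -5*(-3 + O)*(7 + O))
(R(1) + C)*j(-2) = ((-4 + 1) - 9/4)*(105 - 20*(-2) - 5*(-2)²) = (-3 - 9/4)*(105 + 40 - 5*4) = -21*(105 + 40 - 20)/4 = -21/4*125 = -2625/4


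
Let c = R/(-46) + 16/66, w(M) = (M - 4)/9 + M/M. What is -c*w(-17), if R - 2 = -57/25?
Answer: 18862/56925 ≈ 0.33135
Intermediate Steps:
R = -7/25 (R = 2 - 57/25 = -7/25 ≈ -0.28000)
w(M) = 5/9 + M/9 (w(M) = (-4 + M)*(⅑) + 1 = (-4/9 + M/9) + 1 = 5/9 + M/9)
c = 9431/37950 (c = -7/25/(-46) + 16/66 = -7/25*(-1/46) + 16*(1/66) = 7/1150 + 8/33 = 9431/37950 ≈ 0.24851)
-c*w(-17) = -9431*(5/9 + (⅑)*(-17))/37950 = -9431*(5/9 - 17/9)/37950 = -9431*(-4)/(37950*3) = -1*(-18862/56925) = 18862/56925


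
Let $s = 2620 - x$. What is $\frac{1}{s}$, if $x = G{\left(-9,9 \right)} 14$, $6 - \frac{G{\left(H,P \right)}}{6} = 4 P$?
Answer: $\frac{1}{5140} \approx 0.00019455$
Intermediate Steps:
$G{\left(H,P \right)} = 36 - 24 P$ ($G{\left(H,P \right)} = 36 - 6 \cdot 4 P = 36 - 24 P$)
$x = -2520$ ($x = \left(36 - 216\right) 14 = \left(-180\right) 14 = -2520$)
$s = 5140$ ($s = 2620 - -2520 = 2620 + 2520 = 5140$)
$\frac{1}{s} = \frac{1}{5140}$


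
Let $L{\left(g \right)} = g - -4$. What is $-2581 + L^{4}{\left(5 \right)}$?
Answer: $3980$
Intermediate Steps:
$L{\left(g \right)} = 4 + g$ ($L{\left(g \right)} = g + 4 = 4 + g$)
$-2581 + L^{4}{\left(5 \right)} = -2581 + \left(4 + 5\right)^{4} = -2581 + 9^{4} = -2581 + 6561 = 3980$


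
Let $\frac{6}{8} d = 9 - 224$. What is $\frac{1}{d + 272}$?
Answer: $- \frac{3}{44} \approx -0.068182$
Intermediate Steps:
$d = - \frac{860}{3}$ ($d = \frac{4 \left(9 - 224\right)}{3} = \frac{4}{3} \left(-215\right) = - \frac{860}{3} \approx -286.67$)
$\frac{1}{d + 272} = \frac{1}{- \frac{860}{3} + 272} = \frac{1}{- \frac{44}{3}} = - \frac{3}{44}$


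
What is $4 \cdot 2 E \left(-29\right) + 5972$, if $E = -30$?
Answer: $12932$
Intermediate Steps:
$4 \cdot 2 E \left(-29\right) + 5972 = 4 \cdot 2 \left(-30\right) \left(-29\right) + 5972 = 8 \left(-30\right) \left(-29\right) + 5972 = \left(-240\right) \left(-29\right) + 5972 = 6960 + 5972 = 12932$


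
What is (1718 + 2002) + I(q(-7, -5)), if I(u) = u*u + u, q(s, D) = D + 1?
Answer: 3732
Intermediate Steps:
q(s, D) = 1 + D
I(u) = u + u² (I(u) = u² + u = u + u²)
(1718 + 2002) + I(q(-7, -5)) = (1718 + 2002) + (1 - 5)*(1 + (1 - 5)) = 3720 - 4*(1 - 4) = 3720 - 4*(-3) = 3720 + 12 = 3732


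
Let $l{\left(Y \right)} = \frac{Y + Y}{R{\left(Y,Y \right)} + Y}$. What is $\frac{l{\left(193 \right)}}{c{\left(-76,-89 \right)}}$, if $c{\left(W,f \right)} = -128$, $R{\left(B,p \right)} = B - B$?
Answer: $- \frac{1}{64} \approx -0.015625$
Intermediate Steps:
$R{\left(B,p \right)} = 0$
$l{\left(Y \right)} = 2$ ($l{\left(Y \right)} = \frac{Y + Y}{0 + Y} = \frac{2 Y}{Y} = 2$)
$\frac{l{\left(193 \right)}}{c{\left(-76,-89 \right)}} = \frac{2}{-128} = 2 \left(- \frac{1}{128}\right) = - \frac{1}{64}$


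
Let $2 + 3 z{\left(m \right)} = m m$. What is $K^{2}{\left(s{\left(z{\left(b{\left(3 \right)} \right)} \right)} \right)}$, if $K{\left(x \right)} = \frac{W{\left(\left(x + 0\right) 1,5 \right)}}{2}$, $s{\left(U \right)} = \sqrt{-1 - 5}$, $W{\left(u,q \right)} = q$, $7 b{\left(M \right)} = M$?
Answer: $\frac{25}{4} \approx 6.25$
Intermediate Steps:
$b{\left(M \right)} = \frac{M}{7}$
$z{\left(m \right)} = - \frac{2}{3} + \frac{m^{2}}{3}$ ($z{\left(m \right)} = - \frac{2}{3} + \frac{m m}{3} = - \frac{2}{3} + \frac{m^{2}}{3}$)
$s{\left(U \right)} = i \sqrt{6}$ ($s{\left(U \right)} = \sqrt{-6} = i \sqrt{6}$)
$K{\left(x \right)} = \frac{5}{2}$
$K^{2}{\left(s{\left(z{\left(b{\left(3 \right)} \right)} \right)} \right)} = \left(\frac{5}{2}\right)^{2} = \frac{25}{4}$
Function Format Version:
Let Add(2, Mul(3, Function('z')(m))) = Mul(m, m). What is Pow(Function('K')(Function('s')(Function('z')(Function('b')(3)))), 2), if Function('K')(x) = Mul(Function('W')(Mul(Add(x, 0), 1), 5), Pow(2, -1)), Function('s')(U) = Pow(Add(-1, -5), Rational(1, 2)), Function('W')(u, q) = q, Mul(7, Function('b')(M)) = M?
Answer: Rational(25, 4) ≈ 6.2500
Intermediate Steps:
Function('b')(M) = Mul(Rational(1, 7), M)
Function('z')(m) = Add(Rational(-2, 3), Mul(Rational(1, 3), Pow(m, 2))) (Function('z')(m) = Add(Rational(-2, 3), Mul(Rational(1, 3), Mul(m, m))) = Add(Rational(-2, 3), Mul(Rational(1, 3), Pow(m, 2))))
Function('s')(U) = Mul(I, Pow(6, Rational(1, 2))) (Function('s')(U) = Pow(-6, Rational(1, 2)) = Mul(I, Pow(6, Rational(1, 2))))
Function('K')(x) = Rational(5, 2) (Function('K')(x) = Mul(5, Pow(2, -1)) = Mul(5, Rational(1, 2)) = Rational(5, 2))
Pow(Function('K')(Function('s')(Function('z')(Function('b')(3)))), 2) = Pow(Rational(5, 2), 2) = Rational(25, 4)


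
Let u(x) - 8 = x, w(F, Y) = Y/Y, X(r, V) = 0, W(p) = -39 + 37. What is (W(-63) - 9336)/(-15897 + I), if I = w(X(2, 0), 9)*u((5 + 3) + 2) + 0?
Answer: 9338/15879 ≈ 0.58807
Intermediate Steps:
W(p) = -2
w(F, Y) = 1
u(x) = 8 + x
I = 18 (I = 1*(8 + ((5 + 3) + 2)) + 0 = 1*(8 + (8 + 2)) + 0 = 1*(8 + 10) + 0 = 1*18 + 0 = 18 + 0 = 18)
(W(-63) - 9336)/(-15897 + I) = (-2 - 9336)/(-15897 + 18) = -9338/(-15879) = -9338*(-1/15879) = 9338/15879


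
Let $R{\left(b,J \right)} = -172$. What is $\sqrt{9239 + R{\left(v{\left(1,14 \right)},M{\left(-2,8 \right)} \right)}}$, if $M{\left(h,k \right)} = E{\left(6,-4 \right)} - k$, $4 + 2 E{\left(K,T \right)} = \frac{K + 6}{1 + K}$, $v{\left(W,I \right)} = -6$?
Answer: $\sqrt{9067} \approx 95.221$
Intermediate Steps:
$E{\left(K,T \right)} = -2 + \frac{6 + K}{2 \left(1 + K\right)}$ ($E{\left(K,T \right)} = -2 + \frac{\left(K + 6\right) \frac{1}{1 + K}}{2} = -2 + \frac{\left(6 + K\right) \frac{1}{1 + K}}{2} = -2 + \frac{\frac{1}{1 + K} \left(6 + K\right)}{2} = -2 + \frac{6 + K}{2 \left(1 + K\right)}$)
$M{\left(h,k \right)} = - \frac{8}{7} - k$ ($M{\left(h,k \right)} = \frac{2 - 18}{2 \left(1 + 6\right)} - k = \frac{2 - 18}{2 \cdot 7} - k = \frac{1}{2} \cdot \frac{1}{7} \left(-16\right) - k = - \frac{8}{7} - k$)
$\sqrt{9239 + R{\left(v{\left(1,14 \right)},M{\left(-2,8 \right)} \right)}} = \sqrt{9239 - 172} = \sqrt{9067}$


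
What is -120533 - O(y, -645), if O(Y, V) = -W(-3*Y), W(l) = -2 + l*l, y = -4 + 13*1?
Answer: -119806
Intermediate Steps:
y = 9 (y = -4 + 13 = 9)
W(l) = -2 + l**2
O(Y, V) = 2 - 9*Y**2 (O(Y, V) = -(-2 + (-3*Y)**2) = -(-2 + 9*Y**2) = 2 - 9*Y**2)
-120533 - O(y, -645) = -120533 - (2 - 9*9**2) = -120533 - (2 - 9*81) = -120533 - (2 - 729) = -120533 - 1*(-727) = -120533 + 727 = -119806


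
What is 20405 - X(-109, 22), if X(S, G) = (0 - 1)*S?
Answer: 20296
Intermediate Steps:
X(S, G) = -S
20405 - X(-109, 22) = 20405 - (-1)*(-109) = 20405 - 1*109 = 20405 - 109 = 20296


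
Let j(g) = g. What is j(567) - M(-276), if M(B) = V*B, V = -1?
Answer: 291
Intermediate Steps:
M(B) = -B
j(567) - M(-276) = 567 - (-1)*(-276) = 567 - 1*276 = 567 - 276 = 291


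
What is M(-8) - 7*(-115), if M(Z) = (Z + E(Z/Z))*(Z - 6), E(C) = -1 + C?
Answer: 917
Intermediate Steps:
M(Z) = Z*(-6 + Z) (M(Z) = (Z + (-1 + Z/Z))*(Z - 6) = (Z + (-1 + 1))*(-6 + Z) = (Z + 0)*(-6 + Z) = Z*(-6 + Z))
M(-8) - 7*(-115) = -8*(-6 - 8) - 7*(-115) = -8*(-14) + 805 = 112 + 805 = 917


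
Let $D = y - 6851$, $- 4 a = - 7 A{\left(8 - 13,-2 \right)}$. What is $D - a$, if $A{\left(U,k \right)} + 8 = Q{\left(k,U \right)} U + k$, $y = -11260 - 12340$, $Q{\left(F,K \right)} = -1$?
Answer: $- \frac{121769}{4} \approx -30442.0$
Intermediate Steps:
$y = -23600$ ($y = -11260 - 12340 = -23600$)
$A{\left(U,k \right)} = -8 + k - U$ ($A{\left(U,k \right)} = -8 - \left(U - k\right) = -8 + k - U$)
$a = - \frac{35}{4}$ ($a = - \frac{\left(-7\right) \left(-8 - 2 - \left(8 - 13\right)\right)}{4} = - \frac{\left(-7\right) \left(-8 - 2 - -5\right)}{4} = - \frac{\left(-7\right) \left(-8 - 2 + 5\right)}{4} = - \frac{\left(-7\right) \left(-5\right)}{4} = \left(- \frac{1}{4}\right) 35 = - \frac{35}{4} \approx -8.75$)
$D = -30451$ ($D = -23600 - 6851 = -30451$)
$D - a = -30451 - - \frac{35}{4} = -30451 + \frac{35}{4} = - \frac{121769}{4}$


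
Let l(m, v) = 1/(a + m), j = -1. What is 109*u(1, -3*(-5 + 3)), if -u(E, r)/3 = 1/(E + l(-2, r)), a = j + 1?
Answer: -654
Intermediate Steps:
a = 0 (a = -1 + 1 = 0)
l(m, v) = 1/m (l(m, v) = 1/(0 + m) = 1/m)
u(E, r) = -3/(-½ + E) (u(E, r) = -3/(E + 1/(-2)) = -3/(E - ½) = -3/(-½ + E))
109*u(1, -3*(-5 + 3)) = 109*(-6/(-1 + 2*1)) = 109*(-6/(-1 + 2)) = 109*(-6/1) = 109*(-6*1) = 109*(-6) = -654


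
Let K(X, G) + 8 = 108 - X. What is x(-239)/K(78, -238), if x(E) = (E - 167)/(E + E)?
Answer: 203/5258 ≈ 0.038608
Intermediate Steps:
x(E) = (-167 + E)/(2*E) (x(E) = (-167 + E)/((2*E)) = (-167 + E)*(1/(2*E)) = (-167 + E)/(2*E))
K(X, G) = 100 - X (K(X, G) = -8 + (108 - X) = 100 - X)
x(-239)/K(78, -238) = ((½)*(-167 - 239)/(-239))/(100 - 1*78) = ((½)*(-1/239)*(-406))/(100 - 78) = (203/239)/22 = (203/239)*(1/22) = 203/5258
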